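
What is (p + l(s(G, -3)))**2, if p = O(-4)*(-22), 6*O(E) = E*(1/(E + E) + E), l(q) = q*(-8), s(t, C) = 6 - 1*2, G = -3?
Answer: 34225/4 ≈ 8556.3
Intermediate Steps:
s(t, C) = 4 (s(t, C) = 6 - 2 = 4)
l(q) = -8*q
O(E) = E*(E + 1/(2*E))/6 (O(E) = (E*(1/(E + E) + E))/6 = (E*(1/(2*E) + E))/6 = (E*(E + 1/(2*E)))/6 = E*(E + 1/(2*E))/6)
p = -121/2 (p = (1/12 + (1/6)*(-4)**2)*(-22) = (1/12 + (1/6)*16)*(-22) = (1/12 + 8/3)*(-22) = (11/4)*(-22) = -121/2 ≈ -60.500)
(p + l(s(G, -3)))**2 = (-121/2 - 8*4)**2 = (-121/2 - 32)**2 = (-185/2)**2 = 34225/4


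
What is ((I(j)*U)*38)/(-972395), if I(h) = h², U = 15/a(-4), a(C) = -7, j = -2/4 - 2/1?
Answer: 1425/2722706 ≈ 0.00052338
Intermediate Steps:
j = -5/2 (j = -2*¼ - 2*1 = -½ - 2 = -5/2 ≈ -2.5000)
U = -15/7 (U = 15/(-7) = 15*(-⅐) = -15/7 ≈ -2.1429)
((I(j)*U)*38)/(-972395) = (((-5/2)²*(-15/7))*38)/(-972395) = (((25/4)*(-15/7))*38)*(-1/972395) = -375/28*38*(-1/972395) = -7125/14*(-1/972395) = 1425/2722706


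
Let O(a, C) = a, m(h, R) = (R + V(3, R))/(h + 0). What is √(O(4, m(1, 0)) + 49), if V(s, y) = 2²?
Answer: √53 ≈ 7.2801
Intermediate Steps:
V(s, y) = 4
m(h, R) = (4 + R)/h (m(h, R) = (R + 4)/(h + 0) = (4 + R)/h)
√(O(4, m(1, 0)) + 49) = √(4 + 49) = √53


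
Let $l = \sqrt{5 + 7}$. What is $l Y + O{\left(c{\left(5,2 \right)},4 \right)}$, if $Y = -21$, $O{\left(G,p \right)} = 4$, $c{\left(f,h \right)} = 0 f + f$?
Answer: $4 - 42 \sqrt{3} \approx -68.746$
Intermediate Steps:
$c{\left(f,h \right)} = f$ ($c{\left(f,h \right)} = 0 + f = f$)
$l = 2 \sqrt{3}$ ($l = \sqrt{12} = 2 \sqrt{3} \approx 3.4641$)
$l Y + O{\left(c{\left(5,2 \right)},4 \right)} = 2 \sqrt{3} \left(-21\right) + 4 = - 42 \sqrt{3} + 4 = 4 - 42 \sqrt{3}$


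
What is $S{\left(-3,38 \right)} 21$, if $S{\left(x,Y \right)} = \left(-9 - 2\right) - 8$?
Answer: $-399$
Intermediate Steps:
$S{\left(x,Y \right)} = -19$ ($S{\left(x,Y \right)} = -11 - 8 = -19$)
$S{\left(-3,38 \right)} 21 = \left(-19\right) 21 = -399$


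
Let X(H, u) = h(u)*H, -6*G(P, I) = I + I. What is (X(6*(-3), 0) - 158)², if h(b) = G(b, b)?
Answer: 24964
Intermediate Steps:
G(P, I) = -I/3 (G(P, I) = -(I + I)/6 = -I/3)
h(b) = -b/3
X(H, u) = -H*u/3 (X(H, u) = (-u/3)*H = -H*u/3)
(X(6*(-3), 0) - 158)² = (-⅓*6*(-3)*0 - 158)² = (-⅓*(-18)*0 - 158)² = (0 - 158)² = (-158)² = 24964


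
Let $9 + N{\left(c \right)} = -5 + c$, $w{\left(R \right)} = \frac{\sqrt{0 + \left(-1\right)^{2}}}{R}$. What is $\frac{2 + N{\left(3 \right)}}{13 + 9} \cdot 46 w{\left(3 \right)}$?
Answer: $- \frac{69}{11} \approx -6.2727$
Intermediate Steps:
$w{\left(R \right)} = \frac{1}{R}$ ($w{\left(R \right)} = \frac{\sqrt{0 + 1}}{R} = \frac{\sqrt{1}}{R} = 1 \frac{1}{R} = \frac{1}{R}$)
$N{\left(c \right)} = -14 + c$ ($N{\left(c \right)} = -9 + \left(-5 + c\right) = -14 + c$)
$\frac{2 + N{\left(3 \right)}}{13 + 9} \cdot 46 w{\left(3 \right)} = \frac{\frac{2 + \left(-14 + 3\right)}{13 + 9} \cdot 46}{3} = \frac{2 - 11}{22} \cdot 46 \cdot \frac{1}{3} = \left(-9\right) \frac{1}{22} \cdot 46 \cdot \frac{1}{3} = \left(- \frac{9}{22}\right) 46 \cdot \frac{1}{3} = \left(- \frac{207}{11}\right) \frac{1}{3} = - \frac{69}{11}$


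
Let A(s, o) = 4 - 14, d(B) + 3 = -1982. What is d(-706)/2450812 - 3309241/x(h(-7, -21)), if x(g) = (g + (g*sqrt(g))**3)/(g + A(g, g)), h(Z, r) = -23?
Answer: -35257342925023/15993791876238904 - 19256473379*I*sqrt(23)/1134941816 ≈ -0.0022044 - 81.37*I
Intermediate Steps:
d(B) = -1985 (d(B) = -3 - 1982 = -1985)
A(s, o) = -10
x(g) = (g + g**(9/2))/(-10 + g) (x(g) = (g + (g*sqrt(g))**3)/(g - 10) = (g + (g**(3/2))**3)/(-10 + g) = (g + g**(9/2))/(-10 + g))
d(-706)/2450812 - 3309241/x(h(-7, -21)) = -1985/2450812 - 3309241*(-10 - 23)/(-23 + (-23)**(9/2)) = -1985*1/2450812 - 3309241*(-33/(-23 + 279841*I*sqrt(23))) = -1985/2450812 - 3309241*(-33/(-23 + 279841*I*sqrt(23))) = -1985/2450812 - 3309241/(23/33 - 279841*I*sqrt(23)/33)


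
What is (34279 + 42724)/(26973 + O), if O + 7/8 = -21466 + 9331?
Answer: 616024/118697 ≈ 5.1899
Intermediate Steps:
O = -97087/8 (O = -7/8 + (-21466 + 9331) = -7/8 - 12135 = -97087/8 ≈ -12136.)
(34279 + 42724)/(26973 + O) = (34279 + 42724)/(26973 - 97087/8) = 77003/(118697/8) = 77003*(8/118697) = 616024/118697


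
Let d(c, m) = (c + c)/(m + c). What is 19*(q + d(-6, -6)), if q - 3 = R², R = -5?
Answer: 551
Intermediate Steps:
d(c, m) = 2*c/(c + m) (d(c, m) = (2*c)/(c + m) = 2*c/(c + m))
q = 28 (q = 3 + (-5)² = 3 + 25 = 28)
19*(q + d(-6, -6)) = 19*(28 + 2*(-6)/(-6 - 6)) = 19*(28 + 2*(-6)/(-12)) = 19*(28 + 2*(-6)*(-1/12)) = 19*(28 + 1) = 19*29 = 551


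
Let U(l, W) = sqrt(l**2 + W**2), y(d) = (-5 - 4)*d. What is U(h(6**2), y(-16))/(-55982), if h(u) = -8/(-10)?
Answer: -2*sqrt(32401)/139955 ≈ -0.0025723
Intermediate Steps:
h(u) = 4/5 (h(u) = -8*(-1/10) = 4/5)
y(d) = -9*d
U(l, W) = sqrt(W**2 + l**2)
U(h(6**2), y(-16))/(-55982) = sqrt((-9*(-16))**2 + (4/5)**2)/(-55982) = sqrt(144**2 + 16/25)*(-1/55982) = sqrt(20736 + 16/25)*(-1/55982) = sqrt(518416/25)*(-1/55982) = (4*sqrt(32401)/5)*(-1/55982) = -2*sqrt(32401)/139955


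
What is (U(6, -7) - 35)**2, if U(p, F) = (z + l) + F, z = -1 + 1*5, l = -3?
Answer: 1681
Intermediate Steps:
z = 4 (z = -1 + 5 = 4)
U(p, F) = 1 + F (U(p, F) = (4 - 3) + F = 1 + F)
(U(6, -7) - 35)**2 = ((1 - 7) - 35)**2 = (-6 - 35)**2 = (-41)**2 = 1681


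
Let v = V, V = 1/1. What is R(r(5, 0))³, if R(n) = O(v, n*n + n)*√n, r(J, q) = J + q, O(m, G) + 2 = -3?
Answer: -625*√5 ≈ -1397.5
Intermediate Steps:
V = 1
v = 1
O(m, G) = -5 (O(m, G) = -2 - 3 = -5)
R(n) = -5*√n
R(r(5, 0))³ = (-5*√(5 + 0))³ = (-5*√5)³ = -625*√5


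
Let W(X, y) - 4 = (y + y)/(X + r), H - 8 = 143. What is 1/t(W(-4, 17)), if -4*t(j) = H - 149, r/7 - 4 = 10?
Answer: -2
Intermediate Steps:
r = 98 (r = 28 + 7*10 = 28 + 70 = 98)
H = 151 (H = 8 + 143 = 151)
W(X, y) = 4 + 2*y/(98 + X) (W(X, y) = 4 + (y + y)/(X + 98) = 4 + (2*y)/(98 + X) = 4 + 2*y/(98 + X))
t(j) = -½ (t(j) = -(151 - 149)/4 = -¼*2 = -½)
1/t(W(-4, 17)) = 1/(-½) = -2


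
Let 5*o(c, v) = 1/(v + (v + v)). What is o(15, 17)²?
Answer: 1/65025 ≈ 1.5379e-5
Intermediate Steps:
o(c, v) = 1/(15*v) (o(c, v) = 1/(5*(v + (v + v))) = 1/(5*(v + 2*v)) = 1/(5*((3*v))) = (1/(3*v))/5 = 1/(15*v))
o(15, 17)² = ((1/15)/17)² = ((1/15)*(1/17))² = (1/255)² = 1/65025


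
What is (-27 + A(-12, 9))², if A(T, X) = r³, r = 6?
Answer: 35721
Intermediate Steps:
A(T, X) = 216 (A(T, X) = 6³ = 216)
(-27 + A(-12, 9))² = (-27 + 216)² = 189² = 35721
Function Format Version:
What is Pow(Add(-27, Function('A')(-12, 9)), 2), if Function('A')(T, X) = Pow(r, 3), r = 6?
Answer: 35721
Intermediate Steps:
Function('A')(T, X) = 216 (Function('A')(T, X) = Pow(6, 3) = 216)
Pow(Add(-27, Function('A')(-12, 9)), 2) = Pow(Add(-27, 216), 2) = Pow(189, 2) = 35721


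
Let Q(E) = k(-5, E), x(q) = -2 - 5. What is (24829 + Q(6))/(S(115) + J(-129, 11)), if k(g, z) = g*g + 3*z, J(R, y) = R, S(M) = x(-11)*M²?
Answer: -3109/11588 ≈ -0.26829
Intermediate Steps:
x(q) = -7
S(M) = -7*M²
k(g, z) = g² + 3*z
Q(E) = 25 + 3*E (Q(E) = (-5)² + 3*E = 25 + 3*E)
(24829 + Q(6))/(S(115) + J(-129, 11)) = (24829 + (25 + 3*6))/(-7*115² - 129) = (24829 + (25 + 18))/(-7*13225 - 129) = (24829 + 43)/(-92575 - 129) = 24872/(-92704) = 24872*(-1/92704) = -3109/11588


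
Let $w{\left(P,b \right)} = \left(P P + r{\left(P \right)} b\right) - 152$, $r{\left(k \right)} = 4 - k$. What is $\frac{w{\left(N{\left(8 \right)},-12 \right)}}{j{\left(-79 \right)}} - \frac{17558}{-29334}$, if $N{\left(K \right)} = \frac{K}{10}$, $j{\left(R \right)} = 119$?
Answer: $- \frac{43462723}{43634325} \approx -0.99607$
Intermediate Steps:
$N{\left(K \right)} = \frac{K}{10}$ ($N{\left(K \right)} = K \frac{1}{10} = \frac{K}{10}$)
$w{\left(P,b \right)} = -152 + P^{2} + b \left(4 - P\right)$ ($w{\left(P,b \right)} = \left(P P + \left(4 - P\right) b\right) - 152 = \left(P^{2} + b \left(4 - P\right)\right) - 152 = -152 + P^{2} + b \left(4 - P\right)$)
$\frac{w{\left(N{\left(8 \right)},-12 \right)}}{j{\left(-79 \right)}} - \frac{17558}{-29334} = \frac{-152 + \left(\frac{1}{10} \cdot 8\right)^{2} - - 12 \left(-4 + \frac{1}{10} \cdot 8\right)}{119} - \frac{17558}{-29334} = \left(-152 + \left(\frac{4}{5}\right)^{2} - - 12 \left(-4 + \frac{4}{5}\right)\right) \frac{1}{119} - - \frac{8779}{14667} = \left(-152 + \frac{16}{25} - \left(-12\right) \left(- \frac{16}{5}\right)\right) \frac{1}{119} + \frac{8779}{14667} = \left(-152 + \frac{16}{25} - \frac{192}{5}\right) \frac{1}{119} + \frac{8779}{14667} = \left(- \frac{4744}{25}\right) \frac{1}{119} + \frac{8779}{14667} = - \frac{4744}{2975} + \frac{8779}{14667} = - \frac{43462723}{43634325}$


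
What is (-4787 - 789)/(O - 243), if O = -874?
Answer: 5576/1117 ≈ 4.9919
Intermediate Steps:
(-4787 - 789)/(O - 243) = (-4787 - 789)/(-874 - 243) = -5576/(-1117) = -5576*(-1/1117) = 5576/1117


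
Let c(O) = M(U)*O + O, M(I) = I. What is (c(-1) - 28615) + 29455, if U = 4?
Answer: 835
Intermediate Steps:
c(O) = 5*O (c(O) = 4*O + O = 5*O)
(c(-1) - 28615) + 29455 = (5*(-1) - 28615) + 29455 = (-5 - 28615) + 29455 = -28620 + 29455 = 835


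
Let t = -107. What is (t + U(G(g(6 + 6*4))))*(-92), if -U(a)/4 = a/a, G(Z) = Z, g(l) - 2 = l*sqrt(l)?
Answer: 10212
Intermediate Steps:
g(l) = 2 + l**(3/2) (g(l) = 2 + l*sqrt(l) = 2 + l**(3/2))
U(a) = -4 (U(a) = -4*a/a = -4*1 = -4)
(t + U(G(g(6 + 6*4))))*(-92) = (-107 - 4)*(-92) = -111*(-92) = 10212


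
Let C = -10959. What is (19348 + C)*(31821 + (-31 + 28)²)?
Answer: 267021870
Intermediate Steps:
(19348 + C)*(31821 + (-31 + 28)²) = (19348 - 10959)*(31821 + (-31 + 28)²) = 8389*(31821 + (-3)²) = 8389*(31821 + 9) = 8389*31830 = 267021870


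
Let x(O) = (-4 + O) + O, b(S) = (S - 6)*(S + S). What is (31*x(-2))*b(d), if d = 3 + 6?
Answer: -13392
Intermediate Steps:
d = 9
b(S) = 2*S*(-6 + S) (b(S) = (-6 + S)*(2*S) = 2*S*(-6 + S))
x(O) = -4 + 2*O
(31*x(-2))*b(d) = (31*(-4 + 2*(-2)))*(2*9*(-6 + 9)) = (31*(-4 - 4))*(2*9*3) = (31*(-8))*54 = -248*54 = -13392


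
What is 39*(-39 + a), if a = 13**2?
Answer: 5070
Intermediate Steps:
a = 169
39*(-39 + a) = 39*(-39 + 169) = 39*130 = 5070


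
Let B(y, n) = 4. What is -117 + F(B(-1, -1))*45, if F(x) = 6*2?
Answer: 423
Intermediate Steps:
F(x) = 12
-117 + F(B(-1, -1))*45 = -117 + 12*45 = -117 + 540 = 423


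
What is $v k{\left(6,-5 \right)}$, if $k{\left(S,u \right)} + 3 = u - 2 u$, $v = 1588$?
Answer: $3176$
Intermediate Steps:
$k{\left(S,u \right)} = -3 - u$ ($k{\left(S,u \right)} = -3 + \left(u - 2 u\right) = -3 - u$)
$v k{\left(6,-5 \right)} = 1588 \left(-3 - -5\right) = 1588 \left(-3 + 5\right) = 1588 \cdot 2 = 3176$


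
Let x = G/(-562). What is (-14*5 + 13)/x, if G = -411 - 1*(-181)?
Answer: -16017/115 ≈ -139.28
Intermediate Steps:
G = -230 (G = -411 + 181 = -230)
x = 115/281 (x = -230/(-562) = -230*(-1/562) = 115/281 ≈ 0.40925)
(-14*5 + 13)/x = (-14*5 + 13)/(115/281) = (-70 + 13)*(281/115) = -57*281/115 = -16017/115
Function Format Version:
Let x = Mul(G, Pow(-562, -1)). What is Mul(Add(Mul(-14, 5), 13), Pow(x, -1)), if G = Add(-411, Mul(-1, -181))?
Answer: Rational(-16017, 115) ≈ -139.28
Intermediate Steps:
G = -230 (G = Add(-411, 181) = -230)
x = Rational(115, 281) (x = Mul(-230, Pow(-562, -1)) = Mul(-230, Rational(-1, 562)) = Rational(115, 281) ≈ 0.40925)
Mul(Add(Mul(-14, 5), 13), Pow(x, -1)) = Mul(Add(Mul(-14, 5), 13), Pow(Rational(115, 281), -1)) = Mul(Add(-70, 13), Rational(281, 115)) = Mul(-57, Rational(281, 115)) = Rational(-16017, 115)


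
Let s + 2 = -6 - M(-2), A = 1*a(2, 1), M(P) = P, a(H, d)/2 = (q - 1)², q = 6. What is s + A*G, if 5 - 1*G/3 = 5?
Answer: -6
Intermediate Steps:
G = 0 (G = 15 - 3*5 = 15 - 15 = 0)
a(H, d) = 50 (a(H, d) = 2*(6 - 1)² = 2*5² = 2*25 = 50)
A = 50 (A = 1*50 = 50)
s = -6 (s = -2 + (-6 - 1*(-2)) = -2 + (-6 + 2) = -2 - 4 = -6)
s + A*G = -6 + 50*0 = -6 + 0 = -6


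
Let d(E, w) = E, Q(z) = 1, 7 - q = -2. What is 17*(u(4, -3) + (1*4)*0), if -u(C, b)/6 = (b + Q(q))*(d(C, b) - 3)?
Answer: 204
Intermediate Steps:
q = 9 (q = 7 - 1*(-2) = 7 + 2 = 9)
u(C, b) = -6*(1 + b)*(-3 + C) (u(C, b) = -6*(b + 1)*(C - 3) = -6*(1 + b)*(-3 + C))
17*(u(4, -3) + (1*4)*0) = 17*((18 - 6*4 + 18*(-3) - 6*4*(-3)) + (1*4)*0) = 17*((18 - 24 - 54 + 72) + 4*0) = 17*(12 + 0) = 17*12 = 204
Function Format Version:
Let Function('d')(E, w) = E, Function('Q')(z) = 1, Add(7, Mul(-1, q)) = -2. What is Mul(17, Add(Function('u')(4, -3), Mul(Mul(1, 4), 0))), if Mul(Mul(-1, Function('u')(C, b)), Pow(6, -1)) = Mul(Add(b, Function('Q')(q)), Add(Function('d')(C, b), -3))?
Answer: 204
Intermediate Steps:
q = 9 (q = Add(7, Mul(-1, -2)) = Add(7, 2) = 9)
Function('u')(C, b) = Mul(-6, Add(1, b), Add(-3, C)) (Function('u')(C, b) = Mul(-6, Mul(Add(b, 1), Add(C, -3))) = Mul(-6, Mul(Add(1, b), Add(-3, C))) = Mul(-6, Add(1, b), Add(-3, C)))
Mul(17, Add(Function('u')(4, -3), Mul(Mul(1, 4), 0))) = Mul(17, Add(Add(18, Mul(-6, 4), Mul(18, -3), Mul(-6, 4, -3)), Mul(Mul(1, 4), 0))) = Mul(17, Add(Add(18, -24, -54, 72), Mul(4, 0))) = Mul(17, Add(12, 0)) = Mul(17, 12) = 204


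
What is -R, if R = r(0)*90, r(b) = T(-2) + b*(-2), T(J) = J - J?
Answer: 0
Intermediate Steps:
T(J) = 0
r(b) = -2*b (r(b) = 0 + b*(-2) = 0 - 2*b = -2*b)
R = 0 (R = -2*0*90 = 0*90 = 0)
-R = -1*0 = 0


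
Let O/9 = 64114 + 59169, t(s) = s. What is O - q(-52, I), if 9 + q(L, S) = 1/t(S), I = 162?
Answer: 179748071/162 ≈ 1.1096e+6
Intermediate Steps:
q(L, S) = -9 + 1/S
O = 1109547 (O = 9*(64114 + 59169) = 9*123283 = 1109547)
O - q(-52, I) = 1109547 - (-9 + 1/162) = 1109547 - 1*(-1457/162) = 1109547 + 1457/162 = 179748071/162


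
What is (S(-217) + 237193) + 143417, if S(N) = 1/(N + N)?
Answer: 165184739/434 ≈ 3.8061e+5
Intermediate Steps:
S(N) = 1/(2*N)
(S(-217) + 237193) + 143417 = ((1/2)/(-217) + 237193) + 143417 = ((1/2)*(-1/217) + 237193) + 143417 = (-1/434 + 237193) + 143417 = 102941761/434 + 143417 = 165184739/434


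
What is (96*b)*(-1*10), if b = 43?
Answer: -41280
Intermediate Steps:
(96*b)*(-1*10) = (96*43)*(-1*10) = 4128*(-10) = -41280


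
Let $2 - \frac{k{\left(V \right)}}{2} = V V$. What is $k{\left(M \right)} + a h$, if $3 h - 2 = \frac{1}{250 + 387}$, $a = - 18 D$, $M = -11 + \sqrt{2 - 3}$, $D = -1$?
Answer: $- \frac{142682}{637} + 44 i \approx -223.99 + 44.0 i$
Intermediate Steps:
$M = -11 + i$ ($M = -11 + \sqrt{-1} = -11 + i \approx -11.0 + 1.0 i$)
$k{\left(V \right)} = 4 - 2 V^{2}$ ($k{\left(V \right)} = 4 - 2 V V = 4 - 2 V^{2}$)
$a = 18$ ($a = \left(-18\right) \left(-1\right) = 18$)
$h = \frac{425}{637}$ ($h = \frac{2}{3} + \frac{1}{3 \left(250 + 387\right)} = \frac{2}{3} + \frac{1}{3 \cdot 637} = \frac{2}{3} + \frac{1}{3} \cdot \frac{1}{637} = \frac{2}{3} + \frac{1}{1911} = \frac{425}{637} \approx 0.66719$)
$k{\left(M \right)} + a h = \left(4 - 2 \left(-11 + i\right)^{2}\right) + 18 \cdot \frac{425}{637} = \left(4 - 2 \left(-11 + i\right)^{2}\right) + \frac{7650}{637} = \frac{10198}{637} - 2 \left(-11 + i\right)^{2}$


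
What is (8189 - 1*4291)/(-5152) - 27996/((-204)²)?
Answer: -3192235/2233392 ≈ -1.4293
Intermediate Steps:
(8189 - 1*4291)/(-5152) - 27996/((-204)²) = (8189 - 4291)*(-1/5152) - 27996/41616 = 3898*(-1/5152) - 27996*1/41616 = -1949/2576 - 2333/3468 = -3192235/2233392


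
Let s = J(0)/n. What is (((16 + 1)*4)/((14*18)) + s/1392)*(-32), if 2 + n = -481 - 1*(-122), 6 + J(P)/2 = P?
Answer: -5695640/659547 ≈ -8.6357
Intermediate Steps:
J(P) = -12 + 2*P
n = -361 (n = -2 + (-481 - 1*(-122)) = -2 + (-481 + 122) = -2 - 359 = -361)
s = 12/361 (s = (-12 + 2*0)/(-361) = (-12 + 0)*(-1/361) = -12*(-1/361) = 12/361 ≈ 0.033241)
(((16 + 1)*4)/((14*18)) + s/1392)*(-32) = (((16 + 1)*4)/((14*18)) + (12/361)/1392)*(-32) = ((17*4)/252 + (12/361)*(1/1392))*(-32) = (68*(1/252) + 1/41876)*(-32) = (17/63 + 1/41876)*(-32) = (711955/2638188)*(-32) = -5695640/659547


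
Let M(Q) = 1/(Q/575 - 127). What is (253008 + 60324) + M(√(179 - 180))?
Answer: 1670890043956457/5332650626 - 575*I/5332650626 ≈ 3.1333e+5 - 1.0783e-7*I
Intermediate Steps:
M(Q) = 1/(-127 + Q/575) (M(Q) = 1/(Q*(1/575) - 127) = 1/(Q/575 - 127) = 1/(-127 + Q/575))
(253008 + 60324) + M(√(179 - 180)) = (253008 + 60324) + 575/(-73025 + √(179 - 180)) = 313332 + 575/(-73025 + √(-1)) = 313332 + 575/(-73025 + I) = 313332 + 575*((-73025 - I)/5332650626) = 313332 + 575*(-73025 - I)/5332650626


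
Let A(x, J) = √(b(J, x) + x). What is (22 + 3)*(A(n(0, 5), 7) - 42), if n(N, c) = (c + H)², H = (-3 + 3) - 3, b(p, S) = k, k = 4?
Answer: -1050 + 50*√2 ≈ -979.29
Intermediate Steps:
b(p, S) = 4
H = -3 (H = 0 - 3 = -3)
n(N, c) = (-3 + c)² (n(N, c) = (c - 3)² = (-3 + c)²)
A(x, J) = √(4 + x)
(22 + 3)*(A(n(0, 5), 7) - 42) = (22 + 3)*(√(4 + (-3 + 5)²) - 42) = 25*(√(4 + 2²) - 42) = 25*(√(4 + 4) - 42) = 25*(√8 - 42) = 25*(2*√2 - 42) = 25*(-42 + 2*√2) = -1050 + 50*√2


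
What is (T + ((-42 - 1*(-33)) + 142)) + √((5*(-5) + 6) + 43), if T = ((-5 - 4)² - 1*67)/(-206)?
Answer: 13692/103 + 2*√6 ≈ 137.83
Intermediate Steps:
T = -7/103 (T = ((-9)² - 67)*(-1/206) = (81 - 67)*(-1/206) = 14*(-1/206) = -7/103 ≈ -0.067961)
(T + ((-42 - 1*(-33)) + 142)) + √((5*(-5) + 6) + 43) = (-7/103 + ((-42 - 1*(-33)) + 142)) + √((5*(-5) + 6) + 43) = (-7/103 + ((-42 + 33) + 142)) + √((-25 + 6) + 43) = (-7/103 + (-9 + 142)) + √(-19 + 43) = (-7/103 + 133) + √24 = 13692/103 + 2*√6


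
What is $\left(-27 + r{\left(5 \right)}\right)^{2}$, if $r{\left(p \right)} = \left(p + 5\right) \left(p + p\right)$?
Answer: $5329$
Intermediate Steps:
$r{\left(p \right)} = 2 p \left(5 + p\right)$ ($r{\left(p \right)} = \left(5 + p\right) 2 p = 2 p \left(5 + p\right)$)
$\left(-27 + r{\left(5 \right)}\right)^{2} = \left(-27 + 2 \cdot 5 \left(5 + 5\right)\right)^{2} = \left(-27 + 2 \cdot 5 \cdot 10\right)^{2} = \left(-27 + 100\right)^{2} = 73^{2} = 5329$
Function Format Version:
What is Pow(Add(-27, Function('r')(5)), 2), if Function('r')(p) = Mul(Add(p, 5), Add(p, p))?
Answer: 5329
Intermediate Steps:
Function('r')(p) = Mul(2, p, Add(5, p)) (Function('r')(p) = Mul(Add(5, p), Mul(2, p)) = Mul(2, p, Add(5, p)))
Pow(Add(-27, Function('r')(5)), 2) = Pow(Add(-27, Mul(2, 5, Add(5, 5))), 2) = Pow(Add(-27, Mul(2, 5, 10)), 2) = Pow(Add(-27, 100), 2) = Pow(73, 2) = 5329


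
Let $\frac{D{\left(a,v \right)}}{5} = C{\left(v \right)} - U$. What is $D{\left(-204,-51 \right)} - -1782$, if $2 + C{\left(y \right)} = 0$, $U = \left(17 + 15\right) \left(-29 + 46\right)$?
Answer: $-948$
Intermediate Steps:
$U = 544$ ($U = 32 \cdot 17 = 544$)
$C{\left(y \right)} = -2$ ($C{\left(y \right)} = -2 + 0 = -2$)
$D{\left(a,v \right)} = -2730$ ($D{\left(a,v \right)} = 5 \left(-2 - 544\right) = 5 \left(-546\right) = -2730$)
$D{\left(-204,-51 \right)} - -1782 = -2730 - -1782 = -2730 + 1782 = -948$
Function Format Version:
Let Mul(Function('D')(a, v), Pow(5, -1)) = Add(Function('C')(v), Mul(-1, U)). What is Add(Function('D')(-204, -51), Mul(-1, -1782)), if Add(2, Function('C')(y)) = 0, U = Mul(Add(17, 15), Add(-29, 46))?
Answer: -948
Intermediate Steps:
U = 544 (U = Mul(32, 17) = 544)
Function('C')(y) = -2 (Function('C')(y) = Add(-2, 0) = -2)
Function('D')(a, v) = -2730 (Function('D')(a, v) = Mul(5, Add(-2, Mul(-1, 544))) = Mul(5, Add(-2, -544)) = Mul(5, -546) = -2730)
Add(Function('D')(-204, -51), Mul(-1, -1782)) = Add(-2730, Mul(-1, -1782)) = Add(-2730, 1782) = -948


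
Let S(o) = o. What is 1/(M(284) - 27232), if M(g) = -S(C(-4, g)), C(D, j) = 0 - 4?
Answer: -1/27228 ≈ -3.6727e-5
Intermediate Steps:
C(D, j) = -4
M(g) = 4 (M(g) = -1*(-4) = 4)
1/(M(284) - 27232) = 1/(4 - 27232) = 1/(-27228) = -1/27228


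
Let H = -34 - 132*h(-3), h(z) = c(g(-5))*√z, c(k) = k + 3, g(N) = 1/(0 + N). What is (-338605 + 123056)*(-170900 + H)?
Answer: 36844652766 + 398334552*I*√3/5 ≈ 3.6845e+10 + 1.3799e+8*I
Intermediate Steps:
g(N) = 1/N
c(k) = 3 + k
h(z) = 14*√z/5 (h(z) = (3 + 1/(-5))*√z = (3 - ⅕)*√z = 14*√z/5)
H = -34 - 1848*I*√3/5 (H = -34 - 1848*√(-3)/5 = -34 - 1848*I*√3/5 ≈ -34.0 - 640.17*I)
(-338605 + 123056)*(-170900 + H) = (-338605 + 123056)*(-170900 + (-34 - 1848*I*√3/5)) = -215549*(-170934 - 1848*I*√3/5) = 36844652766 + 398334552*I*√3/5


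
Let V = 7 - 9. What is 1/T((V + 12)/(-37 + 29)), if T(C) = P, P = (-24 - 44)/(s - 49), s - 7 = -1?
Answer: 43/68 ≈ 0.63235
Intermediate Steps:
s = 6 (s = 7 - 1 = 6)
V = -2
P = 68/43 (P = (-24 - 44)/(6 - 49) = -68/(-43) = -68*(-1/43) = 68/43 ≈ 1.5814)
T(C) = 68/43
1/T((V + 12)/(-37 + 29)) = 1/(68/43) = 43/68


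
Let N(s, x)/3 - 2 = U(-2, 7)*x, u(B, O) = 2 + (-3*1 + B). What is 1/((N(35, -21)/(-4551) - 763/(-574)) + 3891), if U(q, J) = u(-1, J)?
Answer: 3034/11809239 ≈ 0.00025692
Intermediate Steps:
u(B, O) = -1 + B (u(B, O) = 2 + (-3 + B) = -1 + B)
U(q, J) = -2 (U(q, J) = -1 - 1 = -2)
N(s, x) = 6 - 6*x (N(s, x) = 6 + 3*(-2*x) = 6 - 6*x)
1/((N(35, -21)/(-4551) - 763/(-574)) + 3891) = 1/(((6 - 6*(-21))/(-4551) - 763/(-574)) + 3891) = 1/(((6 + 126)*(-1/4551) - 763*(-1/574)) + 3891) = 1/((132*(-1/4551) + 109/82) + 3891) = 1/((-44/1517 + 109/82) + 3891) = 1/(3945/3034 + 3891) = 1/(11809239/3034) = 3034/11809239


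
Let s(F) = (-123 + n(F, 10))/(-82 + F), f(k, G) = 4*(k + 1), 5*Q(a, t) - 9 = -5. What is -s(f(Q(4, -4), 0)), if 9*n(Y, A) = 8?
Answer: -5495/3366 ≈ -1.6325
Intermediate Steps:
Q(a, t) = ⅘ (Q(a, t) = 9/5 + (⅕)*(-5) = 9/5 - 1 = ⅘)
n(Y, A) = 8/9 (n(Y, A) = (⅑)*8 = 8/9)
f(k, G) = 4 + 4*k (f(k, G) = 4*(1 + k) = 4 + 4*k)
s(F) = -1099/(9*(-82 + F)) (s(F) = (-123 + 8/9)/(-82 + F) = -1099/(9*(-82 + F)))
-s(f(Q(4, -4), 0)) = -(-1099)/(-738 + 9*(4 + 4*(⅘))) = -(-1099)/(-738 + 9*(4 + 16/5)) = -(-1099)/(-738 + 9*(36/5)) = -(-1099)/(-738 + 324/5) = -(-1099)/(-3366/5) = -(-1099)*(-5)/3366 = -1*5495/3366 = -5495/3366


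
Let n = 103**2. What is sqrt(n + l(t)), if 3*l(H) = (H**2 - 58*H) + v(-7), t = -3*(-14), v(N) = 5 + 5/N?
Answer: sqrt(508935)/7 ≈ 101.91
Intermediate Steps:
n = 10609
t = 42
l(H) = 10/7 - 58*H/3 + H**2/3 (l(H) = ((H**2 - 58*H) + (5 + 5/(-7)))/3 = ((H**2 - 58*H) + (5 + 5*(-1/7)))/3 = ((H**2 - 58*H) + (5 - 5/7))/3 = ((H**2 - 58*H) + 30/7)/3 = (30/7 + H**2 - 58*H)/3 = 10/7 - 58*H/3 + H**2/3)
sqrt(n + l(t)) = sqrt(10609 + (10/7 - 58/3*42 + (1/3)*42**2)) = sqrt(10609 + (10/7 - 812 + (1/3)*1764)) = sqrt(10609 + (10/7 - 812 + 588)) = sqrt(10609 - 1558/7) = sqrt(72705/7) = sqrt(508935)/7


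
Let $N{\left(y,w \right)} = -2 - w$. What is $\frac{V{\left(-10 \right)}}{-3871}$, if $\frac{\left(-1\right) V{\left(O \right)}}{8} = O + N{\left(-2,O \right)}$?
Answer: $- \frac{16}{3871} \approx -0.0041333$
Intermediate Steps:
$V{\left(O \right)} = 16$ ($V{\left(O \right)} = - 8 \left(O - \left(2 + O\right)\right) = \left(-8\right) \left(-2\right) = 16$)
$\frac{V{\left(-10 \right)}}{-3871} = \frac{16}{-3871} = 16 \left(- \frac{1}{3871}\right) = - \frac{16}{3871}$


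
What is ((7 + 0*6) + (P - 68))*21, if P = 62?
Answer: 21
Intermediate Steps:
((7 + 0*6) + (P - 68))*21 = ((7 + 0*6) + (62 - 68))*21 = ((7 + 0) - 6)*21 = (7 - 6)*21 = 1*21 = 21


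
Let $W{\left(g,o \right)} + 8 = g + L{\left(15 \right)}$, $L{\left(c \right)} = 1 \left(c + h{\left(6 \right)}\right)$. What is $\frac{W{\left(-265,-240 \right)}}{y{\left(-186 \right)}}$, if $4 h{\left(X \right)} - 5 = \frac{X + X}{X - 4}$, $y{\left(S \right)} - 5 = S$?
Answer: $\frac{1021}{724} \approx 1.4102$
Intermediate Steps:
$y{\left(S \right)} = 5 + S$
$h{\left(X \right)} = \frac{5}{4} + \frac{X}{2 \left(-4 + X\right)}$ ($h{\left(X \right)} = \frac{5}{4} + \frac{\left(X + X\right) \frac{1}{X - 4}}{4} = \frac{5}{4} + \frac{2 X \frac{1}{-4 + X}}{4} = \frac{5}{4} + \frac{X}{2 \left(-4 + X\right)}$)
$L{\left(c \right)} = \frac{11}{4} + c$ ($L{\left(c \right)} = 1 \left(c + \frac{-20 + 7 \cdot 6}{4 \left(-4 + 6\right)}\right) = 1 \left(c + \frac{-20 + 42}{4 \cdot 2}\right) = 1 \left(c + \frac{1}{4} \cdot \frac{1}{2} \cdot 22\right) = 1 \left(c + \frac{11}{4}\right) = 1 \left(\frac{11}{4} + c\right) = \frac{11}{4} + c$)
$W{\left(g,o \right)} = \frac{39}{4} + g$ ($W{\left(g,o \right)} = -8 + \left(g + \left(\frac{11}{4} + 15\right)\right) = -8 + \left(g + \frac{71}{4}\right) = -8 + \left(\frac{71}{4} + g\right) = \frac{39}{4} + g$)
$\frac{W{\left(-265,-240 \right)}}{y{\left(-186 \right)}} = \frac{\frac{39}{4} - 265}{5 - 186} = - \frac{1021}{4 \left(-181\right)} = \left(- \frac{1021}{4}\right) \left(- \frac{1}{181}\right) = \frac{1021}{724}$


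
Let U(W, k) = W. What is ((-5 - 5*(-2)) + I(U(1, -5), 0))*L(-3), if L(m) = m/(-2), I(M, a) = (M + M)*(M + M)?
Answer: 27/2 ≈ 13.500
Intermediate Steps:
I(M, a) = 4*M² (I(M, a) = (2*M)*(2*M) = 4*M²)
L(m) = -m/2 (L(m) = m*(-½) = -m/2)
((-5 - 5*(-2)) + I(U(1, -5), 0))*L(-3) = ((-5 - 5*(-2)) + 4*1²)*(-½*(-3)) = ((-5 + 10) + 4*1)*(3/2) = (5 + 4)*(3/2) = 9*(3/2) = 27/2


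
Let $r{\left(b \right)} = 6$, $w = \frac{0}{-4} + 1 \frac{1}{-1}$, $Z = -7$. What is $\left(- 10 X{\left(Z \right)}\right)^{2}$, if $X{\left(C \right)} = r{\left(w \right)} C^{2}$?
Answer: $8643600$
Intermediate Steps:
$w = -1$ ($w = 0 \left(- \frac{1}{4}\right) + 1 \left(-1\right) = 0 - 1 = -1$)
$X{\left(C \right)} = 6 C^{2}$
$\left(- 10 X{\left(Z \right)}\right)^{2} = \left(- 10 \cdot 6 \left(-7\right)^{2}\right)^{2} = \left(- 10 \cdot 6 \cdot 49\right)^{2} = \left(\left(-10\right) 294\right)^{2} = \left(-2940\right)^{2} = 8643600$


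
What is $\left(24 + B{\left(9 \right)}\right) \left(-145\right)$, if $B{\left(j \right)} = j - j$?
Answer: $-3480$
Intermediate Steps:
$B{\left(j \right)} = 0$
$\left(24 + B{\left(9 \right)}\right) \left(-145\right) = \left(24 + 0\right) \left(-145\right) = 24 \left(-145\right) = -3480$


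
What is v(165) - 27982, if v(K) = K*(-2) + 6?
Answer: -28306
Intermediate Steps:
v(K) = 6 - 2*K (v(K) = -2*K + 6 = 6 - 2*K)
v(165) - 27982 = (6 - 2*165) - 27982 = (6 - 330) - 27982 = -324 - 27982 = -28306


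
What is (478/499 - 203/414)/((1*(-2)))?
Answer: -96595/413172 ≈ -0.23379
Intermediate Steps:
(478/499 - 203/414)/((1*(-2))) = (478*(1/499) - 203*1/414)/(-2) = (478/499 - 203/414)*(-½) = (96595/206586)*(-½) = -96595/413172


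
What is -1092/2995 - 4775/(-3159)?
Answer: 10851497/9461205 ≈ 1.1469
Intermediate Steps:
-1092/2995 - 4775/(-3159) = -1092*1/2995 - 4775*(-1/3159) = -1092/2995 + 4775/3159 = 10851497/9461205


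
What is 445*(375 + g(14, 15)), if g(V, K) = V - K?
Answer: 166430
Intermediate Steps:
445*(375 + g(14, 15)) = 445*(375 + (14 - 1*15)) = 445*(375 + (14 - 15)) = 445*(375 - 1) = 445*374 = 166430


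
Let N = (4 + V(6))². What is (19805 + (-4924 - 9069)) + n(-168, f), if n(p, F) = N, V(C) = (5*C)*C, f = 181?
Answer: 39668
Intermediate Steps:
V(C) = 5*C²
N = 33856 (N = (4 + 5*6²)² = (4 + 5*36)² = (4 + 180)² = 184² = 33856)
n(p, F) = 33856
(19805 + (-4924 - 9069)) + n(-168, f) = (19805 + (-4924 - 9069)) + 33856 = (19805 - 13993) + 33856 = 5812 + 33856 = 39668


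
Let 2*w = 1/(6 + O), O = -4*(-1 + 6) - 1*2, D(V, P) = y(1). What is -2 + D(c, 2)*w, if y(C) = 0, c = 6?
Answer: -2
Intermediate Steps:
D(V, P) = 0
O = -22 (O = -4*5 - 2 = -20 - 2 = -22)
w = -1/32 (w = 1/(2*(6 - 22)) = (½)/(-16) = (½)*(-1/16) = -1/32 ≈ -0.031250)
-2 + D(c, 2)*w = -2 + 0*(-1/32) = -2 + 0 = -2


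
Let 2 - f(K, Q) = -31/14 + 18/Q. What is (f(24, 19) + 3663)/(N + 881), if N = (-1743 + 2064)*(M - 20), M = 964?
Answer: 975227/80838730 ≈ 0.012064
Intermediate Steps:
f(K, Q) = 59/14 - 18/Q (f(K, Q) = 2 - (-31/14 + 18/Q) = 2 + (31/14 - 18/Q) = 59/14 - 18/Q)
N = 303024 (N = (-1743 + 2064)*(964 - 20) = 321*944 = 303024)
(f(24, 19) + 3663)/(N + 881) = ((59/14 - 18/19) + 3663)/(303024 + 881) = ((59/14 - 18*1/19) + 3663)/303905 = ((59/14 - 18/19) + 3663)*(1/303905) = (869/266 + 3663)*(1/303905) = (975227/266)*(1/303905) = 975227/80838730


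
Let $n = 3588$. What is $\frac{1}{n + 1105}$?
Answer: $\frac{1}{4693} \approx 0.00021308$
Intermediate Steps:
$\frac{1}{n + 1105} = \frac{1}{3588 + 1105} = \frac{1}{4693}$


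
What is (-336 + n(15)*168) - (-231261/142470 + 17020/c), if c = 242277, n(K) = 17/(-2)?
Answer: -6759415978807/3835244910 ≈ -1762.4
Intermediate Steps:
n(K) = -17/2 (n(K) = 17*(-1/2) = -17/2)
(-336 + n(15)*168) - (-231261/142470 + 17020/c) = (-336 - 17/2*168) - (-231261/142470 + 17020/242277) = (-336 - 1428) - (-231261*1/142470 + 17020*(1/242277)) = -1764 - (-77087/47490 + 17020/242277) = -1764 - 1*(-5956042433/3835244910) = -1764 + 5956042433/3835244910 = -6759415978807/3835244910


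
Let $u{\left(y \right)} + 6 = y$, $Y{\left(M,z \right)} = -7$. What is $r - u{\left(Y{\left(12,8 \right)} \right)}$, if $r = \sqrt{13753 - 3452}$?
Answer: $13 + \sqrt{10301} \approx 114.49$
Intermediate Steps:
$r = \sqrt{10301} \approx 101.49$
$u{\left(y \right)} = -6 + y$
$r - u{\left(Y{\left(12,8 \right)} \right)} = \sqrt{10301} - \left(-6 - 7\right) = \sqrt{10301} - -13 = \sqrt{10301} + 13 = 13 + \sqrt{10301}$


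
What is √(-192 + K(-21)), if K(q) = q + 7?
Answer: I*√206 ≈ 14.353*I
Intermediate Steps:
K(q) = 7 + q
√(-192 + K(-21)) = √(-192 + (7 - 21)) = √(-192 - 14) = √(-206) = I*√206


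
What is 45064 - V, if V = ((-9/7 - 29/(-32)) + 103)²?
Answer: 1732729095/50176 ≈ 34533.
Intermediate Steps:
V = 528402169/50176 (V = ((-9*⅐ - 29*(-1/32)) + 103)² = ((-9/7 + 29/32) + 103)² = (-85/224 + 103)² = (22987/224)² = 528402169/50176 ≈ 10531.)
45064 - V = 45064 - 1*528402169/50176 = 45064 - 528402169/50176 = 1732729095/50176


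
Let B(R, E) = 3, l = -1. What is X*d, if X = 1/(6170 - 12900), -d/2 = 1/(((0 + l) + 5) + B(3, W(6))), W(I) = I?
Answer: 1/23555 ≈ 4.2454e-5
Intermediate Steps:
d = -2/7 (d = -2/(((0 - 1) + 5) + 3) = -2/((-1 + 5) + 3) = -2/(4 + 3) = -2/7 ≈ -0.28571)
X = -1/6730 (X = 1/(-6730) = -1/6730 ≈ -0.00014859)
X*d = -1/6730*(-2/7) = 1/23555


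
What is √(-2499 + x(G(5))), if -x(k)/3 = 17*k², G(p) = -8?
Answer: I*√5763 ≈ 75.914*I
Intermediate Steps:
x(k) = -51*k²
√(-2499 + x(G(5))) = √(-2499 - 51*(-8)²) = √(-2499 - 51*64) = √(-2499 - 3264) = √(-5763) = I*√5763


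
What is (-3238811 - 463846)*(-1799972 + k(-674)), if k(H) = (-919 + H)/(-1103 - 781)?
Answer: 4185416399168445/628 ≈ 6.6647e+12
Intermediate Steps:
k(H) = 919/1884 - H/1884 (k(H) = (-919 + H)/(-1884) = (-919 + H)*(-1/1884) = 919/1884 - H/1884)
(-3238811 - 463846)*(-1799972 + k(-674)) = (-3238811 - 463846)*(-1799972 + (919/1884 - 1/1884*(-674))) = -3702657*(-1799972 + (919/1884 + 337/942)) = -3702657*(-1799972 + 531/628) = -3702657*(-1130381885/628) = 4185416399168445/628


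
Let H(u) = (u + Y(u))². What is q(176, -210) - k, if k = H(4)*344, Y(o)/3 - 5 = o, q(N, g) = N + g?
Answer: -330618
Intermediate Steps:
Y(o) = 15 + 3*o
H(u) = (15 + 4*u)² (H(u) = (u + (15 + 3*u))² = (15 + 4*u)²)
k = 330584 (k = (15 + 4*4)²*344 = (15 + 16)²*344 = 31²*344 = 961*344 = 330584)
q(176, -210) - k = (176 - 210) - 1*330584 = -34 - 330584 = -330618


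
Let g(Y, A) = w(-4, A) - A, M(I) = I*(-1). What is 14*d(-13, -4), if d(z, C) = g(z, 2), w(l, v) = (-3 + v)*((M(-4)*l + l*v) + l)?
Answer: 364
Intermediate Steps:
M(I) = -I
w(l, v) = (-3 + v)*(5*l + l*v) (w(l, v) = (-3 + v)*(((-1*(-4))*l + l*v) + l) = (-3 + v)*((4*l + l*v) + l) = (-3 + v)*(5*l + l*v))
g(Y, A) = 60 - 9*A - 4*A**2 (g(Y, A) = -4*(-15 + A**2 + 2*A) - A = (60 - 8*A - 4*A**2) - A = 60 - 9*A - 4*A**2)
d(z, C) = 26 (d(z, C) = 60 - 9*2 - 4*2**2 = 60 - 18 - 4*4 = 60 - 18 - 16 = 26)
14*d(-13, -4) = 14*26 = 364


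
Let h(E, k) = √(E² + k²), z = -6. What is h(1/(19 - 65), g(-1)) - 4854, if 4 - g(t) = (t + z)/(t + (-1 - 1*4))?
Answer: -4854 + √152890/138 ≈ -4851.2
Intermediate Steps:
g(t) = 4 - (-6 + t)/(-5 + t) (g(t) = 4 - (t - 6)/(t + (-1 - 1*4)) = 4 - (-6 + t)/(t + (-1 - 4)) = 4 - (-6 + t)/(t - 5) = 4 - (-6 + t)/(-5 + t))
h(1/(19 - 65), g(-1)) - 4854 = √((1/(19 - 65))² + ((-14 + 3*(-1))/(-5 - 1))²) - 4854 = √((1/(-46))² + ((-14 - 3)/(-6))²) - 4854 = √((-1/46)² + (-⅙*(-17))²) - 4854 = √(1/2116 + (17/6)²) - 4854 = √(1/2116 + 289/36) - 4854 = √(76445/9522) - 4854 = √152890/138 - 4854 = -4854 + √152890/138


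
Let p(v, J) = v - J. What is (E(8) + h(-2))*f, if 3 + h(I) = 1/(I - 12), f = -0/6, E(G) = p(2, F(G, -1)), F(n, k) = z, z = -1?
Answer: 0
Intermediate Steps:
F(n, k) = -1
E(G) = 3 (E(G) = 2 - 1*(-1) = 2 + 1 = 3)
f = 0 (f = -0/6 = -12*0 = 0)
h(I) = -3 + 1/(-12 + I) (h(I) = -3 + 1/(I - 12) = -3 + 1/(-12 + I))
(E(8) + h(-2))*f = (3 + (37 - 3*(-2))/(-12 - 2))*0 = (3 + (37 + 6)/(-14))*0 = (3 - 1/14*43)*0 = (3 - 43/14)*0 = -1/14*0 = 0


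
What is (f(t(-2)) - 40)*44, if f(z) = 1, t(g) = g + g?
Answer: -1716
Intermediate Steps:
t(g) = 2*g
(f(t(-2)) - 40)*44 = (1 - 40)*44 = -39*44 = -1716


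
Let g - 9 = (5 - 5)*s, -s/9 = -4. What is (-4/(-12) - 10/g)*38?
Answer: -266/9 ≈ -29.556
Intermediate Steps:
s = 36 (s = -9*(-4) = 36)
g = 9 (g = 9 + (5 - 5)*36 = 9 + 0*36 = 9 + 0 = 9)
(-4/(-12) - 10/g)*38 = (-4/(-12) - 10/9)*38 = (-4*(-1/12) - 10*⅑)*38 = (⅓ - 10/9)*38 = -7/9*38 = -266/9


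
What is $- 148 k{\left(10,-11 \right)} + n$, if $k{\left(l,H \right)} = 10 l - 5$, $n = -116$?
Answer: $-14176$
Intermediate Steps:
$k{\left(l,H \right)} = -5 + 10 l$
$- 148 k{\left(10,-11 \right)} + n = - 148 \left(-5 + 10 \cdot 10\right) - 116 = - 148 \left(-5 + 100\right) - 116 = \left(-148\right) 95 - 116 = -14060 - 116 = -14176$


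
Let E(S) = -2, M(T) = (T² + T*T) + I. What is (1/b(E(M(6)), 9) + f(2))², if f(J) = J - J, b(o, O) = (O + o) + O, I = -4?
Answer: 1/256 ≈ 0.0039063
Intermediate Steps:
M(T) = -4 + 2*T² (M(T) = (T² + T*T) - 4 = (T² + T²) - 4 = 2*T² - 4 = -4 + 2*T²)
b(o, O) = o + 2*O
f(J) = 0
(1/b(E(M(6)), 9) + f(2))² = (1/(-2 + 2*9) + 0)² = (1/(-2 + 18) + 0)² = (1/16 + 0)² = (1/16)² = 1/256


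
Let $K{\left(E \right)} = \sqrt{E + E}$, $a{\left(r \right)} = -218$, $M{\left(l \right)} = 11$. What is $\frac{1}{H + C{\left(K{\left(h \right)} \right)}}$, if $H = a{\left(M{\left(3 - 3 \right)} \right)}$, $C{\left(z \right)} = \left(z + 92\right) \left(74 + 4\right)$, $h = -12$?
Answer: $\frac{3479}{24279890} - \frac{39 i \sqrt{6}}{12139945} \approx 0.00014329 - 7.8691 \cdot 10^{-6} i$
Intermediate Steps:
$K{\left(E \right)} = \sqrt{2} \sqrt{E}$ ($K{\left(E \right)} = \sqrt{2 E} = \sqrt{2} \sqrt{E}$)
$C{\left(z \right)} = 7176 + 78 z$ ($C{\left(z \right)} = \left(92 + z\right) 78 = 7176 + 78 z$)
$H = -218$
$\frac{1}{H + C{\left(K{\left(h \right)} \right)}} = \frac{1}{-218 + \left(7176 + 78 \sqrt{2} \sqrt{-12}\right)} = \frac{1}{-218 + \left(7176 + 78 \sqrt{2} \cdot 2 i \sqrt{3}\right)} = \frac{1}{-218 + \left(7176 + 78 \cdot 2 i \sqrt{6}\right)} = \frac{1}{-218 + \left(7176 + 156 i \sqrt{6}\right)} = \frac{1}{6958 + 156 i \sqrt{6}}$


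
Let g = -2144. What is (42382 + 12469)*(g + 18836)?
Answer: 915572892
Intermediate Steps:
(42382 + 12469)*(g + 18836) = (42382 + 12469)*(-2144 + 18836) = 54851*16692 = 915572892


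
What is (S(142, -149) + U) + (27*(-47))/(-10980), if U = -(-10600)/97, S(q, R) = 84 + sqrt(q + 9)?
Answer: 22886237/118340 + sqrt(151) ≈ 205.68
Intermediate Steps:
S(q, R) = 84 + sqrt(9 + q)
U = 10600/97 (U = -(-10600)/97 = -200*(-53/97) = 10600/97 ≈ 109.28)
(S(142, -149) + U) + (27*(-47))/(-10980) = ((84 + sqrt(9 + 142)) + 10600/97) + (27*(-47))/(-10980) = ((84 + sqrt(151)) + 10600/97) - 1269*(-1/10980) = (18748/97 + sqrt(151)) + 141/1220 = 22886237/118340 + sqrt(151)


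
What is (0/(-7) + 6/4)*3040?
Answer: 4560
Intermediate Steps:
(0/(-7) + 6/4)*3040 = (0*(-1/7) + 6*(1/4))*3040 = (0 + 3/2)*3040 = (3/2)*3040 = 4560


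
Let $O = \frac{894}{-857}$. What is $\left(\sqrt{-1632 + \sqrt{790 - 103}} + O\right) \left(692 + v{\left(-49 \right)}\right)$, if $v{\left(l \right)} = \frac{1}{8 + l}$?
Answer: $- \frac{25363674}{35137} + \frac{28371 i \sqrt{1632 - \sqrt{687}}}{41} \approx -721.85 + 27729.0 i$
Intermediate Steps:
$O = - \frac{894}{857}$ ($O = 894 \left(- \frac{1}{857}\right) = - \frac{894}{857} \approx -1.0432$)
$\left(\sqrt{-1632 + \sqrt{790 - 103}} + O\right) \left(692 + v{\left(-49 \right)}\right) = \left(\sqrt{-1632 + \sqrt{790 - 103}} - \frac{894}{857}\right) \left(692 + \frac{1}{8 - 49}\right) = \left(\sqrt{-1632 + \sqrt{687}} - \frac{894}{857}\right) \left(692 + \frac{1}{-41}\right) = \left(- \frac{894}{857} + \sqrt{-1632 + \sqrt{687}}\right) \left(692 - \frac{1}{41}\right) = \left(- \frac{894}{857} + \sqrt{-1632 + \sqrt{687}}\right) \frac{28371}{41} = - \frac{25363674}{35137} + \frac{28371 \sqrt{-1632 + \sqrt{687}}}{41}$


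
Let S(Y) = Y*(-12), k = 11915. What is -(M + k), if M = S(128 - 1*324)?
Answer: -14267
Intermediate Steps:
S(Y) = -12*Y
M = 2352 (M = -12*(128 - 1*324) = -12*(128 - 324) = -12*(-196) = 2352)
-(M + k) = -(2352 + 11915) = -1*14267 = -14267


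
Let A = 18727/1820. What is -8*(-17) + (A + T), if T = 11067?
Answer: 20408187/1820 ≈ 11213.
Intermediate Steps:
A = 18727/1820 (A = 18727*(1/1820) = 18727/1820 ≈ 10.290)
-8*(-17) + (A + T) = -8*(-17) + (18727/1820 + 11067) = 136 + 20160667/1820 = 20408187/1820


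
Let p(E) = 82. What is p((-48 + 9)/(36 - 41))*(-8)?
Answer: -656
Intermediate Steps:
p((-48 + 9)/(36 - 41))*(-8) = 82*(-8) = -656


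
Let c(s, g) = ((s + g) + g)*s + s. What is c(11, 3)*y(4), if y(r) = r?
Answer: 792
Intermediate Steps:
c(s, g) = s + s*(s + 2*g) (c(s, g) = ((g + s) + g)*s + s = (s + 2*g)*s + s = s*(s + 2*g) + s = s + s*(s + 2*g))
c(11, 3)*y(4) = (11*(1 + 11 + 2*3))*4 = (11*(1 + 11 + 6))*4 = (11*18)*4 = 198*4 = 792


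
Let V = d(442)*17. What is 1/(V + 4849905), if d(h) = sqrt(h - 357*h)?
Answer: 4849905/23521623983753 - 34*I*sqrt(39338)/23521623983753 ≈ 2.0619e-7 - 2.8669e-10*I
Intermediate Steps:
d(h) = 2*sqrt(89)*sqrt(-h) (d(h) = sqrt(-356*h) = 2*sqrt(89)*sqrt(-h))
V = 34*I*sqrt(39338) (V = (2*sqrt(89)*sqrt(-1*442))*17 = (2*sqrt(89)*sqrt(-442))*17 = (2*sqrt(89)*(I*sqrt(442)))*17 = (2*I*sqrt(39338))*17 = 34*I*sqrt(39338) ≈ 6743.5*I)
1/(V + 4849905) = 1/(34*I*sqrt(39338) + 4849905) = 1/(4849905 + 34*I*sqrt(39338))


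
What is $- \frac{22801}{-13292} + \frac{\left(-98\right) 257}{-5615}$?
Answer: $\frac{462799927}{74634580} \approx 6.2009$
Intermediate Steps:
$- \frac{22801}{-13292} + \frac{\left(-98\right) 257}{-5615} = \left(-22801\right) \left(- \frac{1}{13292}\right) - - \frac{25186}{5615} = \frac{22801}{13292} + \frac{25186}{5615} = \frac{462799927}{74634580}$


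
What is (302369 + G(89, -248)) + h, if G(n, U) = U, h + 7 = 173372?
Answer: 475486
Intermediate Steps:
h = 173365 (h = -7 + 173372 = 173365)
(302369 + G(89, -248)) + h = (302369 - 248) + 173365 = 302121 + 173365 = 475486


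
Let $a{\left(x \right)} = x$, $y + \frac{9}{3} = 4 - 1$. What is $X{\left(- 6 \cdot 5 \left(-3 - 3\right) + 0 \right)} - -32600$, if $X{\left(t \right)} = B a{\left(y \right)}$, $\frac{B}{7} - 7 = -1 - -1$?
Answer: $32600$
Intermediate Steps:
$y = 0$ ($y = -3 + \left(4 - 1\right) = -3 + 3 = 0$)
$B = 49$ ($B = 49 + 7 \left(-1 - -1\right) = 49 + 7 \left(-1 + 1\right) = 49 + 7 \cdot 0 = 49 + 0 = 49$)
$X{\left(t \right)} = 0$ ($X{\left(t \right)} = 49 \cdot 0 = 0$)
$X{\left(- 6 \cdot 5 \left(-3 - 3\right) + 0 \right)} - -32600 = 0 - -32600 = 0 + 32600 = 32600$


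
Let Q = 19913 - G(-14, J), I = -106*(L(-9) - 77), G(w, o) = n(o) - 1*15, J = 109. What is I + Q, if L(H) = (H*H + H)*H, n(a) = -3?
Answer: 96781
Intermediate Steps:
G(w, o) = -18 (G(w, o) = -3 - 1*15 = -3 - 15 = -18)
L(H) = H*(H + H²) (L(H) = (H² + H)*H = (H + H²)*H = H*(H + H²))
I = 76850 (I = -106*((-9)²*(1 - 9) - 77) = -106*(81*(-8) - 77) = -106*(-648 - 77) = -106*(-725) = 76850)
Q = 19931 (Q = 19913 - 1*(-18) = 19913 + 18 = 19931)
I + Q = 76850 + 19931 = 96781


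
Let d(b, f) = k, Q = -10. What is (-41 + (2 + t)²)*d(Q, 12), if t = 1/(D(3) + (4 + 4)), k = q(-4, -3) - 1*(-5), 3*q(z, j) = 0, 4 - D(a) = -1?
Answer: -31000/169 ≈ -183.43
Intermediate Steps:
D(a) = 5 (D(a) = 4 - 1*(-1) = 4 + 1 = 5)
q(z, j) = 0 (q(z, j) = (⅓)*0 = 0)
k = 5 (k = 0 - 1*(-5) = 0 + 5 = 5)
d(b, f) = 5
t = 1/13 (t = 1/(5 + (4 + 4)) = 1/(5 + 8) = 1/13 ≈ 0.076923)
(-41 + (2 + t)²)*d(Q, 12) = (-41 + (2 + 1/13)²)*5 = (-41 + (27/13)²)*5 = (-41 + 729/169)*5 = -6200/169*5 = -31000/169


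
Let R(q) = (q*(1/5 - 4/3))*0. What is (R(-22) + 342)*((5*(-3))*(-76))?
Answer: 389880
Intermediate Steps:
R(q) = 0 (R(q) = (q*(1*(1/5) - 4*1/3))*0 = (q*(1/5 - 4/3))*0 = (q*(-17/15))*0 = -17*q/15*0 = 0)
(R(-22) + 342)*((5*(-3))*(-76)) = (0 + 342)*((5*(-3))*(-76)) = 342*(-15*(-76)) = 342*1140 = 389880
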